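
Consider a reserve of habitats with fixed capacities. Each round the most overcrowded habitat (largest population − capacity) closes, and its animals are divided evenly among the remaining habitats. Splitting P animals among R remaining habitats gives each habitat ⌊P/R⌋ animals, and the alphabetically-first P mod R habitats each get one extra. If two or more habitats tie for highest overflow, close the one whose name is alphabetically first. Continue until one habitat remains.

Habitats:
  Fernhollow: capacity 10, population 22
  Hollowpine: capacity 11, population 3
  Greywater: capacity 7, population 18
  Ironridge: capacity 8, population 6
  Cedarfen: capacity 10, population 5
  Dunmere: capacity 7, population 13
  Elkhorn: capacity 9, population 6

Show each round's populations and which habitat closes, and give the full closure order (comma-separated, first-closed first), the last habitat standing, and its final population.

Closure order: Fernhollow, Greywater, Dunmere, Elkhorn, Cedarfen, Ironridge
Last habitat: Hollowpine with 73 animals

Round 1: Cedarfen=5 Dunmere=13 Elkhorn=6 Fernhollow=22 Greywater=18 Hollowpine=3 Ironridge=6 → close Fernhollow (overflow 12)
  22÷6 = 3 each, +1 to first 4
Round 2: Cedarfen=9 Dunmere=17 Elkhorn=10 Greywater=22 Hollowpine=6 Ironridge=9 → close Greywater (overflow 15)
  22÷5 = 4 each, +1 to first 2
Round 3: Cedarfen=14 Dunmere=22 Elkhorn=14 Hollowpine=10 Ironridge=13 → close Dunmere (overflow 15)
  22÷4 = 5 each, +1 to first 2
Round 4: Cedarfen=20 Elkhorn=20 Hollowpine=15 Ironridge=18 → close Elkhorn (overflow 11)
  20÷3 = 6 each, +1 to first 2
Round 5: Cedarfen=27 Hollowpine=22 Ironridge=24 → close Cedarfen (overflow 17)
  27÷2 = 13 each, +1 to first 1
Round 6: Hollowpine=36 Ironridge=37 → close Ironridge (overflow 29)
  37÷1 = 37 each, +1 to first 0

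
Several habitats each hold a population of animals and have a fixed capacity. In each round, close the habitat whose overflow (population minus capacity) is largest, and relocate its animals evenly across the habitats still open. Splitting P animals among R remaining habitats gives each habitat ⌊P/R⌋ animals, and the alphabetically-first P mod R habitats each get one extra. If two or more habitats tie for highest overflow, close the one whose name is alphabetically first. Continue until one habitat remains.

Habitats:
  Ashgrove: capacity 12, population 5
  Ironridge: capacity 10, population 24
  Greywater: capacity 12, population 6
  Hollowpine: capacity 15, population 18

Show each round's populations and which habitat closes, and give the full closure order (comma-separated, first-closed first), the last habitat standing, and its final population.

Closure order: Ironridge, Hollowpine, Greywater
Last habitat: Ashgrove with 53 animals

Round 1: Ashgrove=5 Greywater=6 Hollowpine=18 Ironridge=24 → close Ironridge (overflow 14)
  24÷3 = 8 each, +1 to first 0
Round 2: Ashgrove=13 Greywater=14 Hollowpine=26 → close Hollowpine (overflow 11)
  26÷2 = 13 each, +1 to first 0
Round 3: Ashgrove=26 Greywater=27 → close Greywater (overflow 15)
  27÷1 = 27 each, +1 to first 0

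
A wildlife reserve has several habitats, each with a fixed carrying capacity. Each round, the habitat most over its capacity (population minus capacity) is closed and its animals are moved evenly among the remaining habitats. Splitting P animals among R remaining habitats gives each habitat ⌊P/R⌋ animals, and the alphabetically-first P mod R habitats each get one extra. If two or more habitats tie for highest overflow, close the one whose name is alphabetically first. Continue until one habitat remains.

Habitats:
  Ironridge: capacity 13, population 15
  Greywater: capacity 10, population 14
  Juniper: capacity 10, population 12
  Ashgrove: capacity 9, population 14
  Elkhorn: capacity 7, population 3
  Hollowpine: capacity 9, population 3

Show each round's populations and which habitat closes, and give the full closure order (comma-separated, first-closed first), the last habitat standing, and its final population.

Round 1: Ashgrove=14 Elkhorn=3 Greywater=14 Hollowpine=3 Ironridge=15 Juniper=12 → close Ashgrove (overflow 5)
  14÷5 = 2 each, +1 to first 4
Round 2: Elkhorn=6 Greywater=17 Hollowpine=6 Ironridge=18 Juniper=14 → close Greywater (overflow 7)
  17÷4 = 4 each, +1 to first 1
Round 3: Elkhorn=11 Hollowpine=10 Ironridge=22 Juniper=18 → close Ironridge (overflow 9)
  22÷3 = 7 each, +1 to first 1
Round 4: Elkhorn=19 Hollowpine=17 Juniper=25 → close Juniper (overflow 15)
  25÷2 = 12 each, +1 to first 1
Round 5: Elkhorn=32 Hollowpine=29 → close Elkhorn (overflow 25)
  32÷1 = 32 each, +1 to first 0

Closure order: Ashgrove, Greywater, Ironridge, Juniper, Elkhorn
Last habitat: Hollowpine with 61 animals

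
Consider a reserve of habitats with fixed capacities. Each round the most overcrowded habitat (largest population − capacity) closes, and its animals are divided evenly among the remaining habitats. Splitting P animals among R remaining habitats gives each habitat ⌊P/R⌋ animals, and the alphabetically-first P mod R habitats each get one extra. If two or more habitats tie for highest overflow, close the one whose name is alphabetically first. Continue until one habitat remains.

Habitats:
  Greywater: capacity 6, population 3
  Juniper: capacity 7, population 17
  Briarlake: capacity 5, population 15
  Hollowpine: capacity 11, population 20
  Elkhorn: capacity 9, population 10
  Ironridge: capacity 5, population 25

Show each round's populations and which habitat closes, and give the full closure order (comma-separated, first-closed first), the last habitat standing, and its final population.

Round 1: Briarlake=15 Elkhorn=10 Greywater=3 Hollowpine=20 Ironridge=25 Juniper=17 → close Ironridge (overflow 20)
  25÷5 = 5 each, +1 to first 0
Round 2: Briarlake=20 Elkhorn=15 Greywater=8 Hollowpine=25 Juniper=22 → close Briarlake (overflow 15)
  20÷4 = 5 each, +1 to first 0
Round 3: Elkhorn=20 Greywater=13 Hollowpine=30 Juniper=27 → close Juniper (overflow 20)
  27÷3 = 9 each, +1 to first 0
Round 4: Elkhorn=29 Greywater=22 Hollowpine=39 → close Hollowpine (overflow 28)
  39÷2 = 19 each, +1 to first 1
Round 5: Elkhorn=49 Greywater=41 → close Elkhorn (overflow 40)
  49÷1 = 49 each, +1 to first 0

Closure order: Ironridge, Briarlake, Juniper, Hollowpine, Elkhorn
Last habitat: Greywater with 90 animals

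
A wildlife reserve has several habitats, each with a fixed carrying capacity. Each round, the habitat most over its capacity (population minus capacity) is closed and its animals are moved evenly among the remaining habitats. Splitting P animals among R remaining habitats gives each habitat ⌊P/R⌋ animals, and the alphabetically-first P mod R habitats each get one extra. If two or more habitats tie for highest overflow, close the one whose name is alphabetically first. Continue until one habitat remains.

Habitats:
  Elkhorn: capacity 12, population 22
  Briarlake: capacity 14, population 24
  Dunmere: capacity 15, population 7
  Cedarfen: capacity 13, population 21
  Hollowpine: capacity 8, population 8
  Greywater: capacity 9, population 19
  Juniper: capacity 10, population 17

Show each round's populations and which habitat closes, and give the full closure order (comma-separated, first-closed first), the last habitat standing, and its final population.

Closure order: Briarlake, Elkhorn, Greywater, Cedarfen, Juniper, Hollowpine
Last habitat: Dunmere with 118 animals

Round 1: Briarlake=24 Cedarfen=21 Dunmere=7 Elkhorn=22 Greywater=19 Hollowpine=8 Juniper=17 → close Briarlake (overflow 10)
  24÷6 = 4 each, +1 to first 0
Round 2: Cedarfen=25 Dunmere=11 Elkhorn=26 Greywater=23 Hollowpine=12 Juniper=21 → close Elkhorn (overflow 14)
  26÷5 = 5 each, +1 to first 1
Round 3: Cedarfen=31 Dunmere=16 Greywater=28 Hollowpine=17 Juniper=26 → close Greywater (overflow 19)
  28÷4 = 7 each, +1 to first 0
Round 4: Cedarfen=38 Dunmere=23 Hollowpine=24 Juniper=33 → close Cedarfen (overflow 25)
  38÷3 = 12 each, +1 to first 2
Round 5: Dunmere=36 Hollowpine=37 Juniper=45 → close Juniper (overflow 35)
  45÷2 = 22 each, +1 to first 1
Round 6: Dunmere=59 Hollowpine=59 → close Hollowpine (overflow 51)
  59÷1 = 59 each, +1 to first 0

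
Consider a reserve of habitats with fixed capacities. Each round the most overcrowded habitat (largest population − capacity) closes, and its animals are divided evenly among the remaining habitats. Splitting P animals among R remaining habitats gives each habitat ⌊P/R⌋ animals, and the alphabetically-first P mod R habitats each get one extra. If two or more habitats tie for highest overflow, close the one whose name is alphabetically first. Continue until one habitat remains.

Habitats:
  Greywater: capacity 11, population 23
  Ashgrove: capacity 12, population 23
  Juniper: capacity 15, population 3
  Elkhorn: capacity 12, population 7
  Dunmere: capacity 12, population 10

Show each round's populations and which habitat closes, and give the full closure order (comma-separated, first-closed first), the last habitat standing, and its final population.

Closure order: Greywater, Ashgrove, Dunmere, Elkhorn
Last habitat: Juniper with 66 animals

Round 1: Ashgrove=23 Dunmere=10 Elkhorn=7 Greywater=23 Juniper=3 → close Greywater (overflow 12)
  23÷4 = 5 each, +1 to first 3
Round 2: Ashgrove=29 Dunmere=16 Elkhorn=13 Juniper=8 → close Ashgrove (overflow 17)
  29÷3 = 9 each, +1 to first 2
Round 3: Dunmere=26 Elkhorn=23 Juniper=17 → close Dunmere (overflow 14)
  26÷2 = 13 each, +1 to first 0
Round 4: Elkhorn=36 Juniper=30 → close Elkhorn (overflow 24)
  36÷1 = 36 each, +1 to first 0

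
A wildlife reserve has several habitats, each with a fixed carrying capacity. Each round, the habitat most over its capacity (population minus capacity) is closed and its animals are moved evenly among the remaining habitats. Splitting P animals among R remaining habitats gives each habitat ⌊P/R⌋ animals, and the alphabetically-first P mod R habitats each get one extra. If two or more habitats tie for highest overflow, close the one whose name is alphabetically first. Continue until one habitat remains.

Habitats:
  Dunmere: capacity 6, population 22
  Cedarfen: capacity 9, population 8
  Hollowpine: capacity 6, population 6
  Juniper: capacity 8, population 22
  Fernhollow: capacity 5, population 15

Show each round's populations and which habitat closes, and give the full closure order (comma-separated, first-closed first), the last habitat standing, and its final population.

Round 1: Cedarfen=8 Dunmere=22 Fernhollow=15 Hollowpine=6 Juniper=22 → close Dunmere (overflow 16)
  22÷4 = 5 each, +1 to first 2
Round 2: Cedarfen=14 Fernhollow=21 Hollowpine=11 Juniper=27 → close Juniper (overflow 19)
  27÷3 = 9 each, +1 to first 0
Round 3: Cedarfen=23 Fernhollow=30 Hollowpine=20 → close Fernhollow (overflow 25)
  30÷2 = 15 each, +1 to first 0
Round 4: Cedarfen=38 Hollowpine=35 → close Cedarfen (overflow 29)
  38÷1 = 38 each, +1 to first 0

Closure order: Dunmere, Juniper, Fernhollow, Cedarfen
Last habitat: Hollowpine with 73 animals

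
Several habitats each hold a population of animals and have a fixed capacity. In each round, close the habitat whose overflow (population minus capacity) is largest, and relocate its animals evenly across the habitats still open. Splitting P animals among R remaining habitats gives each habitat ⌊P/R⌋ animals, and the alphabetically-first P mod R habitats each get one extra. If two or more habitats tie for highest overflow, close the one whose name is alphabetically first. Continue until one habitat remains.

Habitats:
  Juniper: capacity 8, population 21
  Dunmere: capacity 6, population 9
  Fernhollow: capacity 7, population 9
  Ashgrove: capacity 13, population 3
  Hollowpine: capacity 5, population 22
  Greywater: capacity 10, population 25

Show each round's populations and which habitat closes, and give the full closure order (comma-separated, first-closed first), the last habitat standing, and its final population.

Closure order: Hollowpine, Greywater, Juniper, Dunmere, Fernhollow
Last habitat: Ashgrove with 89 animals

Round 1: Ashgrove=3 Dunmere=9 Fernhollow=9 Greywater=25 Hollowpine=22 Juniper=21 → close Hollowpine (overflow 17)
  22÷5 = 4 each, +1 to first 2
Round 2: Ashgrove=8 Dunmere=14 Fernhollow=13 Greywater=29 Juniper=25 → close Greywater (overflow 19)
  29÷4 = 7 each, +1 to first 1
Round 3: Ashgrove=16 Dunmere=21 Fernhollow=20 Juniper=32 → close Juniper (overflow 24)
  32÷3 = 10 each, +1 to first 2
Round 4: Ashgrove=27 Dunmere=32 Fernhollow=30 → close Dunmere (overflow 26)
  32÷2 = 16 each, +1 to first 0
Round 5: Ashgrove=43 Fernhollow=46 → close Fernhollow (overflow 39)
  46÷1 = 46 each, +1 to first 0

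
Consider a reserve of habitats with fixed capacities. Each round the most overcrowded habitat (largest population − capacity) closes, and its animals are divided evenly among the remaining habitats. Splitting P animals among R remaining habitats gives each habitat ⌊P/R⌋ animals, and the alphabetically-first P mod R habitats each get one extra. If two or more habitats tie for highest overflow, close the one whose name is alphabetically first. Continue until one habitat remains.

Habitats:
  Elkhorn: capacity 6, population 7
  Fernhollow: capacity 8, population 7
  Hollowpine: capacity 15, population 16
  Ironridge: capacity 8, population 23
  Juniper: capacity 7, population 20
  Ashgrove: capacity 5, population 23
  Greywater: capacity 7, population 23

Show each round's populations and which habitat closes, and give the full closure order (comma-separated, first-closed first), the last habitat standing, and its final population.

Closure order: Ashgrove, Greywater, Ironridge, Juniper, Elkhorn, Fernhollow
Last habitat: Hollowpine with 119 animals

Round 1: Ashgrove=23 Elkhorn=7 Fernhollow=7 Greywater=23 Hollowpine=16 Ironridge=23 Juniper=20 → close Ashgrove (overflow 18)
  23÷6 = 3 each, +1 to first 5
Round 2: Elkhorn=11 Fernhollow=11 Greywater=27 Hollowpine=20 Ironridge=27 Juniper=23 → close Greywater (overflow 20)
  27÷5 = 5 each, +1 to first 2
Round 3: Elkhorn=17 Fernhollow=17 Hollowpine=25 Ironridge=32 Juniper=28 → close Ironridge (overflow 24)
  32÷4 = 8 each, +1 to first 0
Round 4: Elkhorn=25 Fernhollow=25 Hollowpine=33 Juniper=36 → close Juniper (overflow 29)
  36÷3 = 12 each, +1 to first 0
Round 5: Elkhorn=37 Fernhollow=37 Hollowpine=45 → close Elkhorn (overflow 31)
  37÷2 = 18 each, +1 to first 1
Round 6: Fernhollow=56 Hollowpine=63 → close Fernhollow (overflow 48)
  56÷1 = 56 each, +1 to first 0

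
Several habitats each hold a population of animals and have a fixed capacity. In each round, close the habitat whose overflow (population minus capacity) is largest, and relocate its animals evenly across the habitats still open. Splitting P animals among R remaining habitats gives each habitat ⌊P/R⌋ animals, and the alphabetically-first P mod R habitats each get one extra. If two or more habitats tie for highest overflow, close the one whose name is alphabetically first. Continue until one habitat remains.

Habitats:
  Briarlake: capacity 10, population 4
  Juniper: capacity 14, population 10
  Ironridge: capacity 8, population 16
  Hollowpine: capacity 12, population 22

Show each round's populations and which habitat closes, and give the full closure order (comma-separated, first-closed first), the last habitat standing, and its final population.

Round 1: Briarlake=4 Hollowpine=22 Ironridge=16 Juniper=10 → close Hollowpine (overflow 10)
  22÷3 = 7 each, +1 to first 1
Round 2: Briarlake=12 Ironridge=23 Juniper=17 → close Ironridge (overflow 15)
  23÷2 = 11 each, +1 to first 1
Round 3: Briarlake=24 Juniper=28 → close Briarlake (overflow 14)
  24÷1 = 24 each, +1 to first 0

Closure order: Hollowpine, Ironridge, Briarlake
Last habitat: Juniper with 52 animals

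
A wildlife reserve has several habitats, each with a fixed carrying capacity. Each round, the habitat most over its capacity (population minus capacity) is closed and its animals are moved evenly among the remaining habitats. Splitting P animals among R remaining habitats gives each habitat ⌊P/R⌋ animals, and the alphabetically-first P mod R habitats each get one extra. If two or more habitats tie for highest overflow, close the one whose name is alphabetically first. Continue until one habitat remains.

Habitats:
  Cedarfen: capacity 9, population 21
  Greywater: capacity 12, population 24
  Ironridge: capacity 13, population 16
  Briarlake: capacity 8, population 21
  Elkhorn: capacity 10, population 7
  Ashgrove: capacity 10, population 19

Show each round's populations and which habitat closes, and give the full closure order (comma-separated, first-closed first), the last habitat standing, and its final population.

Closure order: Briarlake, Cedarfen, Greywater, Ashgrove, Ironridge
Last habitat: Elkhorn with 108 animals

Round 1: Ashgrove=19 Briarlake=21 Cedarfen=21 Elkhorn=7 Greywater=24 Ironridge=16 → close Briarlake (overflow 13)
  21÷5 = 4 each, +1 to first 1
Round 2: Ashgrove=24 Cedarfen=25 Elkhorn=11 Greywater=28 Ironridge=20 → close Cedarfen (overflow 16)
  25÷4 = 6 each, +1 to first 1
Round 3: Ashgrove=31 Elkhorn=17 Greywater=34 Ironridge=26 → close Greywater (overflow 22)
  34÷3 = 11 each, +1 to first 1
Round 4: Ashgrove=43 Elkhorn=28 Ironridge=37 → close Ashgrove (overflow 33)
  43÷2 = 21 each, +1 to first 1
Round 5: Elkhorn=50 Ironridge=58 → close Ironridge (overflow 45)
  58÷1 = 58 each, +1 to first 0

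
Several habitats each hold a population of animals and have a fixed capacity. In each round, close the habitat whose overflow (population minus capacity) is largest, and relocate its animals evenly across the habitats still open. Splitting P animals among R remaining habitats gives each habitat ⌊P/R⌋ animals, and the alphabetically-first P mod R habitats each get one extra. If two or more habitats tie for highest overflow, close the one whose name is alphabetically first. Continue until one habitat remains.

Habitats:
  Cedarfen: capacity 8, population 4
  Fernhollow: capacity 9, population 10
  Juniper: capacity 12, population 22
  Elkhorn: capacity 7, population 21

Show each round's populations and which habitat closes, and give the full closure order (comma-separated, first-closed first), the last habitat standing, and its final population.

Round 1: Cedarfen=4 Elkhorn=21 Fernhollow=10 Juniper=22 → close Elkhorn (overflow 14)
  21÷3 = 7 each, +1 to first 0
Round 2: Cedarfen=11 Fernhollow=17 Juniper=29 → close Juniper (overflow 17)
  29÷2 = 14 each, +1 to first 1
Round 3: Cedarfen=26 Fernhollow=31 → close Fernhollow (overflow 22)
  31÷1 = 31 each, +1 to first 0

Closure order: Elkhorn, Juniper, Fernhollow
Last habitat: Cedarfen with 57 animals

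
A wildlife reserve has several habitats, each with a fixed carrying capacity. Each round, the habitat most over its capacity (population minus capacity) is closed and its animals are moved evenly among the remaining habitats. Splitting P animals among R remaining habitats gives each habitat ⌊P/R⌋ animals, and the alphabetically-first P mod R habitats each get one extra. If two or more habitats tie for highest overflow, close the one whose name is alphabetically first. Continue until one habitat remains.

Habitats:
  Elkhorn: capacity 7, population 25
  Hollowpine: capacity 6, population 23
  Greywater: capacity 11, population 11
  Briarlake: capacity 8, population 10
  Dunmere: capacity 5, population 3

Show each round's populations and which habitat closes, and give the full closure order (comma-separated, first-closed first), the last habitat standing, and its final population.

Closure order: Elkhorn, Hollowpine, Briarlake, Dunmere
Last habitat: Greywater with 72 animals

Round 1: Briarlake=10 Dunmere=3 Elkhorn=25 Greywater=11 Hollowpine=23 → close Elkhorn (overflow 18)
  25÷4 = 6 each, +1 to first 1
Round 2: Briarlake=17 Dunmere=9 Greywater=17 Hollowpine=29 → close Hollowpine (overflow 23)
  29÷3 = 9 each, +1 to first 2
Round 3: Briarlake=27 Dunmere=19 Greywater=26 → close Briarlake (overflow 19)
  27÷2 = 13 each, +1 to first 1
Round 4: Dunmere=33 Greywater=39 → close Dunmere (overflow 28)
  33÷1 = 33 each, +1 to first 0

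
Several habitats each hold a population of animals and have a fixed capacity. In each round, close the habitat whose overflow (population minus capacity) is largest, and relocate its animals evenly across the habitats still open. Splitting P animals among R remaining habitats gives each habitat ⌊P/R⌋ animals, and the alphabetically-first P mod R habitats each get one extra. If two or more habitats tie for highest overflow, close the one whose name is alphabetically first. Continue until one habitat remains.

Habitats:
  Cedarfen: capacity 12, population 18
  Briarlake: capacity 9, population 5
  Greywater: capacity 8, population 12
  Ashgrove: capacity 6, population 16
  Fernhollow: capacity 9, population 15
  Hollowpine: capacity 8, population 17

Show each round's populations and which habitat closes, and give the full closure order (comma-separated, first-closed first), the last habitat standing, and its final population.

Round 1: Ashgrove=16 Briarlake=5 Cedarfen=18 Fernhollow=15 Greywater=12 Hollowpine=17 → close Ashgrove (overflow 10)
  16÷5 = 3 each, +1 to first 1
Round 2: Briarlake=9 Cedarfen=21 Fernhollow=18 Greywater=15 Hollowpine=20 → close Hollowpine (overflow 12)
  20÷4 = 5 each, +1 to first 0
Round 3: Briarlake=14 Cedarfen=26 Fernhollow=23 Greywater=20 → close Cedarfen (overflow 14)
  26÷3 = 8 each, +1 to first 2
Round 4: Briarlake=23 Fernhollow=32 Greywater=28 → close Fernhollow (overflow 23)
  32÷2 = 16 each, +1 to first 0
Round 5: Briarlake=39 Greywater=44 → close Greywater (overflow 36)
  44÷1 = 44 each, +1 to first 0

Closure order: Ashgrove, Hollowpine, Cedarfen, Fernhollow, Greywater
Last habitat: Briarlake with 83 animals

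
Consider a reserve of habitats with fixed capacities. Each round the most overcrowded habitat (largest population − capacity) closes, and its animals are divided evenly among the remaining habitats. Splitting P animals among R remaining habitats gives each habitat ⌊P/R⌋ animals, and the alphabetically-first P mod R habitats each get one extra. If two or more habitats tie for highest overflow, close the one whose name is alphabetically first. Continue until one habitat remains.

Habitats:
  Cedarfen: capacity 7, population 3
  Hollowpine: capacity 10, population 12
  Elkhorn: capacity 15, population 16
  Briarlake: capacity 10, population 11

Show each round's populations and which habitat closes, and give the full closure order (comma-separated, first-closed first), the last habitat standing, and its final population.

Closure order: Hollowpine, Briarlake, Elkhorn
Last habitat: Cedarfen with 42 animals

Round 1: Briarlake=11 Cedarfen=3 Elkhorn=16 Hollowpine=12 → close Hollowpine (overflow 2)
  12÷3 = 4 each, +1 to first 0
Round 2: Briarlake=15 Cedarfen=7 Elkhorn=20 → close Briarlake (overflow 5)
  15÷2 = 7 each, +1 to first 1
Round 3: Cedarfen=15 Elkhorn=27 → close Elkhorn (overflow 12)
  27÷1 = 27 each, +1 to first 0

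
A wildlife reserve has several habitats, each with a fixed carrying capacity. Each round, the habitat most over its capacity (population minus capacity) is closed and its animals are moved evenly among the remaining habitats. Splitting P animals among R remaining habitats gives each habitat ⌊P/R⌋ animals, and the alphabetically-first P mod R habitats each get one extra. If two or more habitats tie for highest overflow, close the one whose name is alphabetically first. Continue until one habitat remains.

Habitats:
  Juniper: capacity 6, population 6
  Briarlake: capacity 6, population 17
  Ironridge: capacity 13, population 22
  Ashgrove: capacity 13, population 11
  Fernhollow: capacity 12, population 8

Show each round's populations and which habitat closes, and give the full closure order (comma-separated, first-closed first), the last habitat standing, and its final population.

Round 1: Ashgrove=11 Briarlake=17 Fernhollow=8 Ironridge=22 Juniper=6 → close Briarlake (overflow 11)
  17÷4 = 4 each, +1 to first 1
Round 2: Ashgrove=16 Fernhollow=12 Ironridge=26 Juniper=10 → close Ironridge (overflow 13)
  26÷3 = 8 each, +1 to first 2
Round 3: Ashgrove=25 Fernhollow=21 Juniper=18 → close Ashgrove (overflow 12)
  25÷2 = 12 each, +1 to first 1
Round 4: Fernhollow=34 Juniper=30 → close Juniper (overflow 24)
  30÷1 = 30 each, +1 to first 0

Closure order: Briarlake, Ironridge, Ashgrove, Juniper
Last habitat: Fernhollow with 64 animals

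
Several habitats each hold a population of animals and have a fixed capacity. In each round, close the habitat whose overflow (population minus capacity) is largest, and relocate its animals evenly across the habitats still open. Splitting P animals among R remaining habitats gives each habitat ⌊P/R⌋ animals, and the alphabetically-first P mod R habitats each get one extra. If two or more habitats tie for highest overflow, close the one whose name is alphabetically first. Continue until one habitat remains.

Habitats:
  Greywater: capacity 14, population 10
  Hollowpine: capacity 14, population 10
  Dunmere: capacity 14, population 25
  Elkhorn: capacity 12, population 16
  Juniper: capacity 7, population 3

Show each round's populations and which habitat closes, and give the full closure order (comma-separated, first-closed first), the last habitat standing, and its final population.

Round 1: Dunmere=25 Elkhorn=16 Greywater=10 Hollowpine=10 Juniper=3 → close Dunmere (overflow 11)
  25÷4 = 6 each, +1 to first 1
Round 2: Elkhorn=23 Greywater=16 Hollowpine=16 Juniper=9 → close Elkhorn (overflow 11)
  23÷3 = 7 each, +1 to first 2
Round 3: Greywater=24 Hollowpine=24 Juniper=16 → close Greywater (overflow 10)
  24÷2 = 12 each, +1 to first 0
Round 4: Hollowpine=36 Juniper=28 → close Hollowpine (overflow 22)
  36÷1 = 36 each, +1 to first 0

Closure order: Dunmere, Elkhorn, Greywater, Hollowpine
Last habitat: Juniper with 64 animals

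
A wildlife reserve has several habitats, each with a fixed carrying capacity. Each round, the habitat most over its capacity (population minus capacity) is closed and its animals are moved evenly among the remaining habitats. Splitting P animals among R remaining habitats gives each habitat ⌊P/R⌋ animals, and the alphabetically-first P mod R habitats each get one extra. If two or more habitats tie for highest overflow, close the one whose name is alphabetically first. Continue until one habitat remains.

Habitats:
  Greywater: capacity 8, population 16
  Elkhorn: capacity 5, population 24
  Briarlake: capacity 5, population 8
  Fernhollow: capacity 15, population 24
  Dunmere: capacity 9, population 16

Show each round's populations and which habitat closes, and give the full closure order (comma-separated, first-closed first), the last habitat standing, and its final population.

Closure order: Elkhorn, Fernhollow, Greywater, Dunmere
Last habitat: Briarlake with 88 animals

Round 1: Briarlake=8 Dunmere=16 Elkhorn=24 Fernhollow=24 Greywater=16 → close Elkhorn (overflow 19)
  24÷4 = 6 each, +1 to first 0
Round 2: Briarlake=14 Dunmere=22 Fernhollow=30 Greywater=22 → close Fernhollow (overflow 15)
  30÷3 = 10 each, +1 to first 0
Round 3: Briarlake=24 Dunmere=32 Greywater=32 → close Greywater (overflow 24)
  32÷2 = 16 each, +1 to first 0
Round 4: Briarlake=40 Dunmere=48 → close Dunmere (overflow 39)
  48÷1 = 48 each, +1 to first 0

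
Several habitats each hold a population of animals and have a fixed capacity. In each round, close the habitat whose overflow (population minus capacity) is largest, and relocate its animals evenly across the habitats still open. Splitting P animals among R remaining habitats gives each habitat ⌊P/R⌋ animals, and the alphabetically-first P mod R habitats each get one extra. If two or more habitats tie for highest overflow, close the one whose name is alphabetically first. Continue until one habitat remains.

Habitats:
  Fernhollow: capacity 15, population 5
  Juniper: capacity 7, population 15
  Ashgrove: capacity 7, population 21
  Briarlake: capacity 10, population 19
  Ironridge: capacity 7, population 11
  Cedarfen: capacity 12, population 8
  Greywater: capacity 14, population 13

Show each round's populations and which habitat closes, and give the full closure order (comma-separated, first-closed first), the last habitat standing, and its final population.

Closure order: Ashgrove, Briarlake, Juniper, Ironridge, Cedarfen, Greywater
Last habitat: Fernhollow with 92 animals

Round 1: Ashgrove=21 Briarlake=19 Cedarfen=8 Fernhollow=5 Greywater=13 Ironridge=11 Juniper=15 → close Ashgrove (overflow 14)
  21÷6 = 3 each, +1 to first 3
Round 2: Briarlake=23 Cedarfen=12 Fernhollow=9 Greywater=16 Ironridge=14 Juniper=18 → close Briarlake (overflow 13)
  23÷5 = 4 each, +1 to first 3
Round 3: Cedarfen=17 Fernhollow=14 Greywater=21 Ironridge=18 Juniper=22 → close Juniper (overflow 15)
  22÷4 = 5 each, +1 to first 2
Round 4: Cedarfen=23 Fernhollow=20 Greywater=26 Ironridge=23 → close Ironridge (overflow 16)
  23÷3 = 7 each, +1 to first 2
Round 5: Cedarfen=31 Fernhollow=28 Greywater=33 → close Cedarfen (overflow 19)
  31÷2 = 15 each, +1 to first 1
Round 6: Fernhollow=44 Greywater=48 → close Greywater (overflow 34)
  48÷1 = 48 each, +1 to first 0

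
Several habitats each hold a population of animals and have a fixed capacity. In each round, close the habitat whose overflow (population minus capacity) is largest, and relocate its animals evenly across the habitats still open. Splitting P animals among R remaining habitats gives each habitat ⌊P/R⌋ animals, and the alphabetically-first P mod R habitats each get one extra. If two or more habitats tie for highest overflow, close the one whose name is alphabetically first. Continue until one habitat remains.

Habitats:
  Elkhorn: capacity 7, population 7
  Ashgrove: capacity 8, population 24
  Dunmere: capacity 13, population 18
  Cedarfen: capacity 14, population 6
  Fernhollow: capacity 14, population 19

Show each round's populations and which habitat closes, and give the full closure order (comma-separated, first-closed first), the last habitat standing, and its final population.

Round 1: Ashgrove=24 Cedarfen=6 Dunmere=18 Elkhorn=7 Fernhollow=19 → close Ashgrove (overflow 16)
  24÷4 = 6 each, +1 to first 0
Round 2: Cedarfen=12 Dunmere=24 Elkhorn=13 Fernhollow=25 → close Dunmere (overflow 11)
  24÷3 = 8 each, +1 to first 0
Round 3: Cedarfen=20 Elkhorn=21 Fernhollow=33 → close Fernhollow (overflow 19)
  33÷2 = 16 each, +1 to first 1
Round 4: Cedarfen=37 Elkhorn=37 → close Elkhorn (overflow 30)
  37÷1 = 37 each, +1 to first 0

Closure order: Ashgrove, Dunmere, Fernhollow, Elkhorn
Last habitat: Cedarfen with 74 animals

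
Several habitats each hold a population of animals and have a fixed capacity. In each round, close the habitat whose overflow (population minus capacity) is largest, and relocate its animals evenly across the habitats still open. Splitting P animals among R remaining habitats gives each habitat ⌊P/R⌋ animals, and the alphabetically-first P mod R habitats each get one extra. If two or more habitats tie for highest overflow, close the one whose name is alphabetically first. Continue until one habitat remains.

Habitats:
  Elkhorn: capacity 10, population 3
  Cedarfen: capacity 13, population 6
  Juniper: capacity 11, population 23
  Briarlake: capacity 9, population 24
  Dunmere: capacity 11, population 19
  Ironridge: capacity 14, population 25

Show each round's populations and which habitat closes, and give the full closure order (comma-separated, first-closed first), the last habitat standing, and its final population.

Closure order: Briarlake, Ironridge, Juniper, Dunmere, Cedarfen
Last habitat: Elkhorn with 100 animals

Round 1: Briarlake=24 Cedarfen=6 Dunmere=19 Elkhorn=3 Ironridge=25 Juniper=23 → close Briarlake (overflow 15)
  24÷5 = 4 each, +1 to first 4
Round 2: Cedarfen=11 Dunmere=24 Elkhorn=8 Ironridge=30 Juniper=27 → close Ironridge (overflow 16)
  30÷4 = 7 each, +1 to first 2
Round 3: Cedarfen=19 Dunmere=32 Elkhorn=15 Juniper=34 → close Juniper (overflow 23)
  34÷3 = 11 each, +1 to first 1
Round 4: Cedarfen=31 Dunmere=43 Elkhorn=26 → close Dunmere (overflow 32)
  43÷2 = 21 each, +1 to first 1
Round 5: Cedarfen=53 Elkhorn=47 → close Cedarfen (overflow 40)
  53÷1 = 53 each, +1 to first 0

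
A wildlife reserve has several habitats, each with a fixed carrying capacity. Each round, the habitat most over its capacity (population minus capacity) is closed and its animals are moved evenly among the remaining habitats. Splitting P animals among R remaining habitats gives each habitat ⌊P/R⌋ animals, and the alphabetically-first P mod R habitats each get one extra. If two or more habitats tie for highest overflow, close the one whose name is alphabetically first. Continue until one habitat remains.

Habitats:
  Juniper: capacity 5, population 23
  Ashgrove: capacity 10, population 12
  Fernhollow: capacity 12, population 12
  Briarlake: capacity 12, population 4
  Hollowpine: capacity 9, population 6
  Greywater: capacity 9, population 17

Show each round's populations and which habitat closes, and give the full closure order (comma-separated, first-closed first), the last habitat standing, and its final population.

Round 1: Ashgrove=12 Briarlake=4 Fernhollow=12 Greywater=17 Hollowpine=6 Juniper=23 → close Juniper (overflow 18)
  23÷5 = 4 each, +1 to first 3
Round 2: Ashgrove=17 Briarlake=9 Fernhollow=17 Greywater=21 Hollowpine=10 → close Greywater (overflow 12)
  21÷4 = 5 each, +1 to first 1
Round 3: Ashgrove=23 Briarlake=14 Fernhollow=22 Hollowpine=15 → close Ashgrove (overflow 13)
  23÷3 = 7 each, +1 to first 2
Round 4: Briarlake=22 Fernhollow=30 Hollowpine=22 → close Fernhollow (overflow 18)
  30÷2 = 15 each, +1 to first 0
Round 5: Briarlake=37 Hollowpine=37 → close Hollowpine (overflow 28)
  37÷1 = 37 each, +1 to first 0

Closure order: Juniper, Greywater, Ashgrove, Fernhollow, Hollowpine
Last habitat: Briarlake with 74 animals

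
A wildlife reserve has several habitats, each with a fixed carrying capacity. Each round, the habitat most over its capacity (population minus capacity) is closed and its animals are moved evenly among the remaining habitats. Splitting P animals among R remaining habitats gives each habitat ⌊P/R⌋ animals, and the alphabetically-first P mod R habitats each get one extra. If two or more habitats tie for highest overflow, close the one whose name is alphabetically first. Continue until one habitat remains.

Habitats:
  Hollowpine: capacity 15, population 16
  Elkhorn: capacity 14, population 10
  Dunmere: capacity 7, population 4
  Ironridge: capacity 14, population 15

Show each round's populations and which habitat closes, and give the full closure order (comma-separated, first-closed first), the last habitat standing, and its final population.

Closure order: Hollowpine, Ironridge, Dunmere
Last habitat: Elkhorn with 45 animals

Round 1: Dunmere=4 Elkhorn=10 Hollowpine=16 Ironridge=15 → close Hollowpine (overflow 1)
  16÷3 = 5 each, +1 to first 1
Round 2: Dunmere=10 Elkhorn=15 Ironridge=20 → close Ironridge (overflow 6)
  20÷2 = 10 each, +1 to first 0
Round 3: Dunmere=20 Elkhorn=25 → close Dunmere (overflow 13)
  20÷1 = 20 each, +1 to first 0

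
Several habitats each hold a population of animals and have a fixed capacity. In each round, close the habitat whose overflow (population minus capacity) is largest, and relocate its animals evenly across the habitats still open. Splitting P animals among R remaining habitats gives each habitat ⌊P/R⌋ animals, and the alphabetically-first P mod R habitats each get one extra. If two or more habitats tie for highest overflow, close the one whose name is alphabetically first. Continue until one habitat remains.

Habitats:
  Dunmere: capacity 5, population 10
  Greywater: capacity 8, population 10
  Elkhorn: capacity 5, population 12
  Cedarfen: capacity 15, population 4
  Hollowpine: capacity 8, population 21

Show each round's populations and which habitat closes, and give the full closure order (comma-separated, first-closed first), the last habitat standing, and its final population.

Closure order: Hollowpine, Elkhorn, Dunmere, Greywater
Last habitat: Cedarfen with 57 animals

Round 1: Cedarfen=4 Dunmere=10 Elkhorn=12 Greywater=10 Hollowpine=21 → close Hollowpine (overflow 13)
  21÷4 = 5 each, +1 to first 1
Round 2: Cedarfen=10 Dunmere=15 Elkhorn=17 Greywater=15 → close Elkhorn (overflow 12)
  17÷3 = 5 each, +1 to first 2
Round 3: Cedarfen=16 Dunmere=21 Greywater=20 → close Dunmere (overflow 16)
  21÷2 = 10 each, +1 to first 1
Round 4: Cedarfen=27 Greywater=30 → close Greywater (overflow 22)
  30÷1 = 30 each, +1 to first 0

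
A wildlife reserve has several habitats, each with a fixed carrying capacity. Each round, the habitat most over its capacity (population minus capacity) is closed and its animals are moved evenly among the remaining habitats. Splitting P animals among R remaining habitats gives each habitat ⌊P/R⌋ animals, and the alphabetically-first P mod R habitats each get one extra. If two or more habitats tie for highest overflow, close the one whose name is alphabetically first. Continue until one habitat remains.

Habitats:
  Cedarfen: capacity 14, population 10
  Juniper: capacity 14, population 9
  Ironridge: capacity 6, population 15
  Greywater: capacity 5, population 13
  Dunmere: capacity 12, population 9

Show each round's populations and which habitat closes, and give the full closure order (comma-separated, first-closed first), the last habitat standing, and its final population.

Closure order: Ironridge, Greywater, Dunmere, Cedarfen
Last habitat: Juniper with 56 animals

Round 1: Cedarfen=10 Dunmere=9 Greywater=13 Ironridge=15 Juniper=9 → close Ironridge (overflow 9)
  15÷4 = 3 each, +1 to first 3
Round 2: Cedarfen=14 Dunmere=13 Greywater=17 Juniper=12 → close Greywater (overflow 12)
  17÷3 = 5 each, +1 to first 2
Round 3: Cedarfen=20 Dunmere=19 Juniper=17 → close Dunmere (overflow 7)
  19÷2 = 9 each, +1 to first 1
Round 4: Cedarfen=30 Juniper=26 → close Cedarfen (overflow 16)
  30÷1 = 30 each, +1 to first 0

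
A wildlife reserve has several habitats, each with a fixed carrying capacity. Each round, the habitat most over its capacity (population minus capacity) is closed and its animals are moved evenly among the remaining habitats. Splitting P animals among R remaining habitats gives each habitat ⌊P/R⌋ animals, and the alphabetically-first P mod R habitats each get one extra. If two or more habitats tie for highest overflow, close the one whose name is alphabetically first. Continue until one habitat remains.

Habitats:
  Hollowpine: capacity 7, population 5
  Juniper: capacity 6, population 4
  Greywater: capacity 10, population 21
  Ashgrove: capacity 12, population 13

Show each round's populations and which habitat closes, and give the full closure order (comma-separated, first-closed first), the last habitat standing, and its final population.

Closure order: Greywater, Ashgrove, Hollowpine
Last habitat: Juniper with 43 animals

Round 1: Ashgrove=13 Greywater=21 Hollowpine=5 Juniper=4 → close Greywater (overflow 11)
  21÷3 = 7 each, +1 to first 0
Round 2: Ashgrove=20 Hollowpine=12 Juniper=11 → close Ashgrove (overflow 8)
  20÷2 = 10 each, +1 to first 0
Round 3: Hollowpine=22 Juniper=21 → close Hollowpine (overflow 15)
  22÷1 = 22 each, +1 to first 0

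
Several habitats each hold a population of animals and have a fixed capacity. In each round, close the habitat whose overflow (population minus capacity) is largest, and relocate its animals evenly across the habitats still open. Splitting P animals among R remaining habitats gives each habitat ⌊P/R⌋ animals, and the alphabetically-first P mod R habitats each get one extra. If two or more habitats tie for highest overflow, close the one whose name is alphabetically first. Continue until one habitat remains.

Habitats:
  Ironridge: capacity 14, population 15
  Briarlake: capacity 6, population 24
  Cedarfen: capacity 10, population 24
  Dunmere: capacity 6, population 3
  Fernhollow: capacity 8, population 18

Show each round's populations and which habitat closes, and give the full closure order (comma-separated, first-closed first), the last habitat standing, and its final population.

Round 1: Briarlake=24 Cedarfen=24 Dunmere=3 Fernhollow=18 Ironridge=15 → close Briarlake (overflow 18)
  24÷4 = 6 each, +1 to first 0
Round 2: Cedarfen=30 Dunmere=9 Fernhollow=24 Ironridge=21 → close Cedarfen (overflow 20)
  30÷3 = 10 each, +1 to first 0
Round 3: Dunmere=19 Fernhollow=34 Ironridge=31 → close Fernhollow (overflow 26)
  34÷2 = 17 each, +1 to first 0
Round 4: Dunmere=36 Ironridge=48 → close Ironridge (overflow 34)
  48÷1 = 48 each, +1 to first 0

Closure order: Briarlake, Cedarfen, Fernhollow, Ironridge
Last habitat: Dunmere with 84 animals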